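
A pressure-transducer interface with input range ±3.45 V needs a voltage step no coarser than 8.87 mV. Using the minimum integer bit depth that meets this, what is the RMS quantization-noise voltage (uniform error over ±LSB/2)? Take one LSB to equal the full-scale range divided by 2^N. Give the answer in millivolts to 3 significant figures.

1.95 mV

Span: 3.45 V − (-3.45 V) = 6.9 V.
Required number of levels: 6.9/8.87 mV = 777.90; smallest N with 2^N ≥ that is 10.
LSB = 6.9 V / 2^10 = 6.7383 mV.
RMS noise = LSB/√12 = 1.95 mV.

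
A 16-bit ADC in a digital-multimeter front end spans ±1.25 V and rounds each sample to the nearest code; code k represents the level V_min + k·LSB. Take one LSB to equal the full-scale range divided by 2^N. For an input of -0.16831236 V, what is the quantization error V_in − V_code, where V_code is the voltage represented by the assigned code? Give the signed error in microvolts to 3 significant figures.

Full-scale range = 1.25 V − (-1.25 V) = 2.5 V. LSB = 2.5 V / 2^16 ≈ 38.15 µV.
(V_in − V_min)/LSB = (-0.16831236 − (-1.25)) × 65536/2.5 = 28355.7925 → nearest code k = 28356.
V_code = V_min + k × range/2^16 = -1.25 + 28356 × 2.5/65536 = -0.16830444336 V.
V_in − V_code = -0.16831236 − (-0.16830444336) = −7.92 µV.

−7.92 µV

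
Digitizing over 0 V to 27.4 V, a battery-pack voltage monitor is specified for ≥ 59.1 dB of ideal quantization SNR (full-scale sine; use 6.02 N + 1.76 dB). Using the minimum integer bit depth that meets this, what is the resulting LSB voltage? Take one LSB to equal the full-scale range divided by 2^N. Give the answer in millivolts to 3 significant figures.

26.8 mV

Full-scale range = 27.4 V.
Required N = ⌈(59.1 − 1.76)/6.02⌉ = ⌈9.525⌉ = 10.
LSB = 27.4 V / 2^10 = 26.8 mV.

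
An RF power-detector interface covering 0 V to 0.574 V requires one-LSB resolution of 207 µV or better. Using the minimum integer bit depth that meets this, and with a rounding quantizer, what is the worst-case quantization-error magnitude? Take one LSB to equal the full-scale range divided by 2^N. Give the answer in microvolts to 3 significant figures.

70.1 µV

Full-scale range = 0.574 V.
Need 2^N ≥ 0.574 V / 207 µV = 2773 → N_min = 12.
LSB = 0.574 V ÷ 2^12 = 0.574/4096 V = 140.14 µV.
|e|_max = LSB/2 = 70.1 µV.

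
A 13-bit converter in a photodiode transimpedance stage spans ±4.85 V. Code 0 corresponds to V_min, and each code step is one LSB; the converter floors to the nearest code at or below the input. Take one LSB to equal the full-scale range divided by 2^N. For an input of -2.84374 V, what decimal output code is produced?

The full-scale span is 4.85 − (-4.85) = 9.7 V. LSB = 9.7 V / 2^13 ≈ 1.184 mV.
V_in − V_min = -2.84374 − (-4.85) = 2.00626 V.
Divide by LSB: 2.00626 × 8192/9.7 = 1694.3590.
Truncating gives code 1694.

1694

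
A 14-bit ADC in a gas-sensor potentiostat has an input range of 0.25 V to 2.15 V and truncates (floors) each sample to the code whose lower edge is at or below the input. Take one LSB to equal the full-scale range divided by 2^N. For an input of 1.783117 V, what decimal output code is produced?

Full-scale range = 2.15 V − (0.25 V) = 1.9 V. LSB = 1.9 V / 2^14 ≈ 116.0 µV.
(V_in − V_min) × 2^14/range = (1.783117 − (0.25)) × 16384/1.9 = 13220.310.
Floor → code = 13220.

13220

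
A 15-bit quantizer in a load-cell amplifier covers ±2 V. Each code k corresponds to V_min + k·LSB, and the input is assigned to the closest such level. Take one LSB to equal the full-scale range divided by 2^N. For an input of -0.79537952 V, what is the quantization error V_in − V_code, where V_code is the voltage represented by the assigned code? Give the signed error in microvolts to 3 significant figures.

Span: 2 V − (-2 V) = 4 V. LSB = 4 V / 2^15 ≈ 122.1 µV.
(V_in − V_min)/LSB = (-0.79537952 − (-2)) × 32768/4 = 9868.2510 → nearest code k = 9868.
V_code = V_min + k × range/2^15 = -2 + 9868 × 4/32768 = -0.79541015625 V.
e = -0.79537952 − (-0.79541015625) = +30.6 µV.

+30.6 µV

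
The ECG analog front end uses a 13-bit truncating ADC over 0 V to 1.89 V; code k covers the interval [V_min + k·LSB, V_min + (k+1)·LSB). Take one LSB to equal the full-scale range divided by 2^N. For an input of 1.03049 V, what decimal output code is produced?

V_FS = 1.89 V. LSB = 1.89 V / 2^13 ≈ 230.7 µV.
V_in − V_min = 1.03049 − (0) = 1.03049 V.
Divide by LSB: 1.03049 × 8192/1.89 = 4466.5471.
Truncating gives code 4466.

4466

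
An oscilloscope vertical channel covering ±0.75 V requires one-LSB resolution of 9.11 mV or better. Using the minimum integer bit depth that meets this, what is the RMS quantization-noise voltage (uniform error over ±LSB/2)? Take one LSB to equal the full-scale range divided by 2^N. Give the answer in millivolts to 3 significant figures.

Range = 0.75 − (-0.75) = 1.5 V.
1.5 V / 9.11 mV = 164.7. Since 2^7 = 128 and 2^8 = 256, N = 8.
LSB = 1.5 V ÷ 2^8 = 1.5/256 V = 5.8594 mV.
V_rms = LSB/√12 = 1.69 mV.

1.69 mV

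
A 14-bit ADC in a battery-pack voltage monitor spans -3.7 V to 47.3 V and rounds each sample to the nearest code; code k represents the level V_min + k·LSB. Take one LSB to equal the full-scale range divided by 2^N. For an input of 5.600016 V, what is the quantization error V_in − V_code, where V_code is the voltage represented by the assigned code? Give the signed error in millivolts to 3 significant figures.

−1.01 mV

Span: 47.3 V − (-3.7 V) = 51 V. LSB = 51 V / 2^14 ≈ 3.113 mV.
(5.600016 − (-3.7)) / LSB = 9.300016 × 16384/51 = 2987.6757. Nearest integer: k = 2988.
V_code = -3.7 + (2988/16384) × 51 = 5.6010253906 V.
Error = V_in − V_code = 5.600016 − (5.6010253906) = −1.01 mV.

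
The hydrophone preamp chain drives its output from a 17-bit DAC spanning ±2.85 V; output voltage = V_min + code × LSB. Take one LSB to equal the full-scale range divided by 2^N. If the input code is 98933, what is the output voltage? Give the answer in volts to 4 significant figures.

1.452 V

Range = 2.85 − (-2.85) = 5.7 V. LSB = 5.7 V / 2^17.
V_out = V_min + code × LSB = -2.85 V + 98933 × 5.7 V / 131072
      = -2.85 V + 4.30235 V = 1.45235 V.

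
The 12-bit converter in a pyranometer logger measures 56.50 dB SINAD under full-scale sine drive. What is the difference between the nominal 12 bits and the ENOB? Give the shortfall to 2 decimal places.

2.91 bits

ENOB = (SINAD − 1.76)/6.02 = (56.50 − 1.76)/6.02 = 9.0930 bits.
Lost resolution: 12 − 9.0930 = 2.9070 bits.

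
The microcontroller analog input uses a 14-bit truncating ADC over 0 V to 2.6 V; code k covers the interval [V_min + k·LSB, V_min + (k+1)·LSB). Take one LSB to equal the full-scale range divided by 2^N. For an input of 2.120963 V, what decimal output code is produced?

Range is 2.6 V. LSB = 2.6 V / 2^14 ≈ 158.7 µV.
code = ⌊(V_in − V_min)/LSB⌋ = ⌊(V_in − V_min) × 2^14 / range⌋
     = ⌊(2.120963 − (0)) × 16384 / 2.6⌋ = ⌊2.120963 × 16384/2.6⌋
     = ⌊13365.330⌋ = 13365.

13365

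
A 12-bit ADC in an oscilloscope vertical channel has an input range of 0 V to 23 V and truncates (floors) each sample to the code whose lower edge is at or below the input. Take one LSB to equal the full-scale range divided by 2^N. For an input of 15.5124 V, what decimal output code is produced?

Span = 23 V. LSB = 23 V / 2^12 ≈ 5.615 mV.
code = ⌊(V_in − V_min)/LSB⌋ = ⌊(V_in − V_min) × 2^12 / range⌋
     = ⌊(15.5124 − (0)) × 4096 / 23⌋ = ⌊15.5124 × 4096/23⌋
     = ⌊2762.556⌋ = 2762.

2762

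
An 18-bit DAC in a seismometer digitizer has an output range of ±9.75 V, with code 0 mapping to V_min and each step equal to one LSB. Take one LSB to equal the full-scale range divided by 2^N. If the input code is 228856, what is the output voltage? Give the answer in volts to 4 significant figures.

7.274 V

The full-scale span is 9.75 − (-9.75) = 19.5 V. LSB = 19.5 V / 2^18.
V_out = V_min + code × LSB = -9.75 V + 228856 × 19.5 V / 262144
      = -9.75 + 17.0238 = 7.27382 V.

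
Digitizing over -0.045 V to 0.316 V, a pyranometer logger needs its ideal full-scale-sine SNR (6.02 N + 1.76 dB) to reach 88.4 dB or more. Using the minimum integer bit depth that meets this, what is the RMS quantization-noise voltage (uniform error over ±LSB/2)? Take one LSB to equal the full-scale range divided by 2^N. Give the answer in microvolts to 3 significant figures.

3.18 µV

The full-scale span is 0.316 − (-0.045) = 0.361 V.
6.02 N + 1.76 ≥ 88.4 gives N ≥ 14.392, so the minimum integer is 15.
LSB = 0.361 V ÷ 2^15 = 0.361/32768 V = 11.017 µV.
RMS noise = LSB/√12 = 3.18 µV.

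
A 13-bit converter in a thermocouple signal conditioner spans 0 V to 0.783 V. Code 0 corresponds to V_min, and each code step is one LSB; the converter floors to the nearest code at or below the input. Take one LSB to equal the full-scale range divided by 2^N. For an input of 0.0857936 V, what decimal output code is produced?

V_FS = 0.783 V. LSB = 0.783 V / 2^13 ≈ 95.58 µV.
V_in − V_min = 0.0857936 − (0) = 0.0857936 V.
Divide by LSB: 0.0857936 × 8192/0.783 = 897.6005.
Truncating gives code 897.

897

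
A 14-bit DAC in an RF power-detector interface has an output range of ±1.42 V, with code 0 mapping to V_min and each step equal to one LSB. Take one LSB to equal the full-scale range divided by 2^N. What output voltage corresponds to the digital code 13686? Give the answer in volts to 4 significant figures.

0.9523 V

The full-scale span is 1.42 − (-1.42) = 2.84 V. LSB = 2.84 V / 2^14.
V_out = V_min + code × LSB = -1.42 V + 13686 × 2.84 V / 16384
      = -1.42 V + 2.37233 V = 0.952329 V.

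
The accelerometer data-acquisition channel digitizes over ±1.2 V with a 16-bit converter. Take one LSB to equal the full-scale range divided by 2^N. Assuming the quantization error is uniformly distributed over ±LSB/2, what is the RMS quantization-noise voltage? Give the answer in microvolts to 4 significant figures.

10.57 µV

Range = 1.2 − (-1.2) = 2.4 V.
Step size = 2.4/65536 V = 36.6211 µV.
V_rms = LSB/√12 = 36.6211 µV / √12 = 10.57 µV.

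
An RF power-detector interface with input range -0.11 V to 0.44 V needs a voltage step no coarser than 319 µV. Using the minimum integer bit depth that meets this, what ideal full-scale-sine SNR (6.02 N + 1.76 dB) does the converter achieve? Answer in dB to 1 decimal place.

68.0 dB

Span: 0.44 V − (-0.11 V) = 0.55 V.
Need 2^N ≥ 0.55 V / 319 µV = 1724 → N_min = 11.
SNR = 6.02 × 11 + 1.76 = 67.98 dB.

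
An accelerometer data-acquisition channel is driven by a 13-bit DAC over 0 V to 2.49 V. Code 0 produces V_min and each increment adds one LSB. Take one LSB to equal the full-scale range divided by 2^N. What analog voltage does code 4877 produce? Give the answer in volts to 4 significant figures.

V_FS = 2.49 V. LSB = 2.49 V / 2^13.
V_out = 0 + 4877 × (2.49/8192) V
      = 0 V + 1.48239 V = 1.48239 V.

1.482 V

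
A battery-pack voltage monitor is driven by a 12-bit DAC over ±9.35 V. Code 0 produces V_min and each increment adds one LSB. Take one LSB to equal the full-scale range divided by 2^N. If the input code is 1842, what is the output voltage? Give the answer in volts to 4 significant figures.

Full-scale range = 9.35 V − (-9.35 V) = 18.7 V. LSB = 18.7 V / 2^12.
V_out = V_min + code × LSB = -9.35 V + 1842 × 18.7 V / 4096
      = -9.35 + 8.40952 = -0.940479 V.

-0.9405 V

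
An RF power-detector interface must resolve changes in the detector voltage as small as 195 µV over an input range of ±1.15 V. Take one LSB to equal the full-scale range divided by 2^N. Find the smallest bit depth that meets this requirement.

14 bits

Range = 1.15 − (-1.15) = 2.3 V.
Need 2^N ≥ 2.3 V / 195 µV = 11790 → N_min = 14.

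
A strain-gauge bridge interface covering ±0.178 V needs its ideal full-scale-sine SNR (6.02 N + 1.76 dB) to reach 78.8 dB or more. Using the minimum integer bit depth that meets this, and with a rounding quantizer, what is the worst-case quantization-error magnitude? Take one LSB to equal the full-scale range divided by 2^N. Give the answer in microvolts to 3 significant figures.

Range = 0.178 − (-0.178) = 0.356 V.
Solving 6.02 N ≥ 78.8 − 1.76: N ≥ 12.797. Round up → N = 13.
Step size = 0.356/8192 V = 43.457 µV.
Half an LSB is 21.7 µV.

21.7 µV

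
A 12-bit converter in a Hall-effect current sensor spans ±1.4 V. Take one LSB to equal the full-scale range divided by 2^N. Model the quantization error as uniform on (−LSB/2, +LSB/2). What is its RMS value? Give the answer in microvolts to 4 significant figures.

197.3 µV

Span: 1.4 V − (-1.4 V) = 2.8 V.
LSB = 2.8 V ÷ 2^12 = 2.8/4096 V = 0.683594 mV.
σ_q = LSB/√12 = 0.683594 mV/3.4641 = 197.3 µV.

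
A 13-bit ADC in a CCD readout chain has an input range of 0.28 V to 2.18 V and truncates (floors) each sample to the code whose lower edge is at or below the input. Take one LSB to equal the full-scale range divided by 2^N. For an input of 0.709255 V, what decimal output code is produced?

Range = 2.18 − (0.28) = 1.9 V. LSB = 1.9 V / 2^13 ≈ 231.9 µV.
V_in − V_min = 0.709255 − (0.28) = 0.429255 V.
Divide by LSB: 0.429255 × 8192/1.9 = 1850.7668.
Truncating gives code 1850.

1850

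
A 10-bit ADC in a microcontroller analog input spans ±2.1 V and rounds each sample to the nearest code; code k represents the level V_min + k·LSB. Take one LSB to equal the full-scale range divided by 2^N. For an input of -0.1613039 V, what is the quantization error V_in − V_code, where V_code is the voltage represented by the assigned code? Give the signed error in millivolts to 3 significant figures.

Range = 2.1 − (-2.1) = 4.2 V. LSB = 4.2 V / 2^10 ≈ 4.102 mV.
(-0.1613039 − (-2.1)) / LSB = 1.9386961 × 1024/4.2 = 472.6726. Nearest integer: k = 473.
V_code = -2.1 + (473/1024) × 4.2 = -0.1599609375 V.
Error = V_in − V_code = -0.1613039 − (-0.1599609375) = −1.34 mV.

−1.34 mV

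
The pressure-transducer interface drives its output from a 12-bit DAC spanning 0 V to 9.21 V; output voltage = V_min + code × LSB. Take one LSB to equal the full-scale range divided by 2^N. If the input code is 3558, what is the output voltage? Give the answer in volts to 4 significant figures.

8.000 V

Span = 9.21 V. LSB = 9.21 V / 2^12.
V_out = 0 + 3558 × (9.21/4096) V
      = 0 V + 8.00029 V = 8.00029 V.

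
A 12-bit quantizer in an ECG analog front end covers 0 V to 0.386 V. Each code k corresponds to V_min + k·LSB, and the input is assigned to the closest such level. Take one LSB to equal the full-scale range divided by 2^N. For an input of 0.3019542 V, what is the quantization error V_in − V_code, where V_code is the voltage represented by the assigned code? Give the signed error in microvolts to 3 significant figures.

V_FS = 0.386 V. LSB = 0.386 V / 2^12 ≈ 94.24 µV.
Position in LSBs: (0.3019542 − (0)) × 4096/0.386 = 3204.1565; rounding gives k = 3204.
V_code = 0 + (3204/4096) × 0.386 = 0.3019394531 V.
Error = V_in − V_code = 0.3019542 − (0.3019394531) = +14.7 µV.

+14.7 µV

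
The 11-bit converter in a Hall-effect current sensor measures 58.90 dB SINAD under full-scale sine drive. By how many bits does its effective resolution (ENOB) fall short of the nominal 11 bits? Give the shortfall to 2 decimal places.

1.51 bits

ENOB = (SINAD − 1.76)/6.02 = (58.90 − 1.76)/6.02 = 9.4917 bits.
Shortfall = 11 − 9.4917 = 1.5083 bits.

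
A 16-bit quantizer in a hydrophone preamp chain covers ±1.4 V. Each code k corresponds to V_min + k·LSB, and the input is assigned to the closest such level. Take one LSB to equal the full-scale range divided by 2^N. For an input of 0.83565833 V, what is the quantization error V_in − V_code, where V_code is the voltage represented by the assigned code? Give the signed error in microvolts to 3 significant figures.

+7.70 µV

Span: 1.4 V − (-1.4 V) = 2.8 V. LSB = 2.8 V / 2^16 ≈ 42.72 µV.
(0.83565833 − (-1.4)) / LSB = 2.23565833 × 65536/2.8 = 52327.1801. Nearest integer: k = 52327.
V_code = V_min + k × range/2^16 = -1.4 + 52327 × 2.8/65536 = 0.83565063477 V.
Error = V_in − V_code = 0.83565833 − (0.83565063477) = +7.70 µV.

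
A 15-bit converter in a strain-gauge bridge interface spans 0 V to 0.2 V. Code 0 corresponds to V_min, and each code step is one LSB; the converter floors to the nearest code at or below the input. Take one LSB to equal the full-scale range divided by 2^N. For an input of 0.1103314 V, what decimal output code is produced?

V_FS = 0.2 V. LSB = 0.2 V / 2^15 ≈ 6.104 µV.
V_in − V_min = 0.1103314 − (0) = 0.1103314 V.
Divide by LSB: 0.1103314 × 32768/0.2 = 18076.6966.
Truncating gives code 18076.

18076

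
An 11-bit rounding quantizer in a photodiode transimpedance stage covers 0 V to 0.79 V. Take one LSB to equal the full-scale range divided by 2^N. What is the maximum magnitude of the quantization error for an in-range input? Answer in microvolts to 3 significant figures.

193 µV

Span = 0.79 V.
LSB = 0.79 V / 2^11 = 385.74 µV.
A rounding quantizer has |error| ≤ LSB/2 = 193 µV.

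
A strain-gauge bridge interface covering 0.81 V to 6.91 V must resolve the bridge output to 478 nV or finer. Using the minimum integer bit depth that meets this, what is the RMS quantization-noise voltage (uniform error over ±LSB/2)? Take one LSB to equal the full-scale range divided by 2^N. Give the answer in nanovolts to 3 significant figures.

Range = 6.91 − (0.81) = 6.1 V.
Levels needed ≥ 6.1/478 nV = 1.276e7. 2^24 = 16777216 suffices, so N_min = 24.
Step size = 6.1/16777216 V = 363.59 nV.
V_rms = LSB/√12 = 105 nV.

105 nV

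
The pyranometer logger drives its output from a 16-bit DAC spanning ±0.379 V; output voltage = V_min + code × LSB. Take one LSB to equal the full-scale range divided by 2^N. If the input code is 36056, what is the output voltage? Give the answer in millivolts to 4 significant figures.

38.03 mV

Range = 0.379 − (-0.379) = 0.758 V. LSB = 0.758 V / 2^16.
Output = V_min + (36056/65536) × range = -0.379 + 0.550171 × 0.758 V
      = -0.379 V + 0.417030 V = 0.0380295 V.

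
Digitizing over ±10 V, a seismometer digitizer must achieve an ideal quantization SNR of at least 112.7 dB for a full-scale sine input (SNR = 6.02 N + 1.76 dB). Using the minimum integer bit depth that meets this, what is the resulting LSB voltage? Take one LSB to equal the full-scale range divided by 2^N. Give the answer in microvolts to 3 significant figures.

Span: 10 V − (-10 V) = 20 V.
N ≥ (112.7 − 1.76)/6.02 = 18.429 → N_min = 19.
LSB = 20 V / 2^19 = 38.1 µV.

38.1 µV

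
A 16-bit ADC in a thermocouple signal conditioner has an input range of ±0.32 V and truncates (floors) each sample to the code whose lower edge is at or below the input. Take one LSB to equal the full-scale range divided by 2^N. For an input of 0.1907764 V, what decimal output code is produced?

Span: 0.32 V − (-0.32 V) = 0.64 V. LSB = 0.64 V / 2^16 ≈ 9.766 µV.
(V_in − V_min) × 2^16/range = (0.1907764 − (-0.32)) × 65536/0.64 = 52303.503.
Floor → code = 52303.

52303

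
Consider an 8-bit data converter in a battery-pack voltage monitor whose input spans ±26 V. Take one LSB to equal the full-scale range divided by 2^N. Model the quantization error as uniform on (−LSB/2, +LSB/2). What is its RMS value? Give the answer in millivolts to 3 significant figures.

Span: 26 V − (-26 V) = 52 V.
One LSB is 52 V / 256 = 203.13 mV.
RMS of a uniform error over width LSB is LSB/√12 = 58.6 mV.

58.6 mV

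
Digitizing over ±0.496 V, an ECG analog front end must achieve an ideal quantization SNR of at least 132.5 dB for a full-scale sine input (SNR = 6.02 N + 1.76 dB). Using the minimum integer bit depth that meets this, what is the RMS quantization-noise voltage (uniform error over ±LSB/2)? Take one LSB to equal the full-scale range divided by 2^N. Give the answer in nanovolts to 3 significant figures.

68.3 nV

The full-scale span is 0.496 − (-0.496) = 0.992 V.
N ≥ (132.5 − 1.76)/6.02 = 21.718 → N_min = 22.
Step size = 0.992/4194304 V = 236.51 nV.
σ_q = LSB/√12 = 236.51 nV/3.4641 = 68.3 nV.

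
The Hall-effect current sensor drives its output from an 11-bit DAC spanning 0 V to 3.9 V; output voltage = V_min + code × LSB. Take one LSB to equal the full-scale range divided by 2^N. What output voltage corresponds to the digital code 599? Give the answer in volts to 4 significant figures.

1.141 V

Range is 3.9 V. LSB = 3.9 V / 2^11.
V_out = V_min + code × LSB = 0 V + 599 × 3.9 V / 2048
      = 0 V + 1.14067 V = 1.14067 V.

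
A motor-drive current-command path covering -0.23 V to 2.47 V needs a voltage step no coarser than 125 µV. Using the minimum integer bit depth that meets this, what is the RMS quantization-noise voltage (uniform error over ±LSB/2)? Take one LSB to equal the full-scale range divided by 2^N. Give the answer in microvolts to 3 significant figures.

The full-scale span is 2.47 − (-0.23) = 2.7 V.
Required number of levels: 2.7/125 µV = 21600; smallest N with 2^N ≥ that is 15.
LSB = 2.7 V ÷ 2^15 = 2.7/32768 V = 82.397 µV.
σ_q = LSB/√12 = 82.397 µV/3.4641 = 23.8 µV.

23.8 µV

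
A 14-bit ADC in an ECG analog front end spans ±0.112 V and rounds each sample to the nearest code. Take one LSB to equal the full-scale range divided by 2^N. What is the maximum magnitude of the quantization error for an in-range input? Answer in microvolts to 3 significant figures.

6.84 µV

Range = 0.112 − (-0.112) = 0.224 V.
LSB = 0.224 V / 2^14 = 13.672 µV.
|e|_max = LSB/2 = 6.84 µV.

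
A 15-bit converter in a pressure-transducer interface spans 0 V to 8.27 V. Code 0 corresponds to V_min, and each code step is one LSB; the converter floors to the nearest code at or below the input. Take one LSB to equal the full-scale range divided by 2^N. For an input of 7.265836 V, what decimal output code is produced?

28789

V_FS = 8.27 V. LSB = 8.27 V / 2^15 ≈ 252.4 µV.
(V_in − V_min) × 2^15/range = (7.265836 − (0)) × 32768/8.27 = 28789.228.
Floor → code = 28789.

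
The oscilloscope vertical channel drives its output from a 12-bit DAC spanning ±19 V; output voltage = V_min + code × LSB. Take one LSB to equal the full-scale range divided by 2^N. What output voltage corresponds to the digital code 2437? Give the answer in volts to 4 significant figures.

The full-scale span is 19 − (-19) = 38 V. LSB = 38 V / 2^12.
V_out = -19 + 2437 × (38/4096) V
      = -19 V + 22.6089 V = 3.60889 V.

3.609 V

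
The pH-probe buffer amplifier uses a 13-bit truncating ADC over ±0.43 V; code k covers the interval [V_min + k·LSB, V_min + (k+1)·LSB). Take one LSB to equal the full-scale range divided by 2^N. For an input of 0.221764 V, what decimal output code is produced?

The full-scale span is 0.43 − (-0.43) = 0.86 V. LSB = 0.86 V / 2^13 ≈ 105.0 µV.
(V_in − V_min) × 2^13/range = (0.221764 − (-0.43)) × 8192/0.86 = 6208.431.
Floor → code = 6208.

6208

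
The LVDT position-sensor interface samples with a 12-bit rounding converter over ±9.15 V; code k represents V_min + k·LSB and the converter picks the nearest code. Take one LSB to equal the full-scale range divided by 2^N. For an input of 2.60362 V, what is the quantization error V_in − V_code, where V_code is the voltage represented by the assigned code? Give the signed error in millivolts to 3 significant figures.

Range = 9.15 − (-9.15) = 18.3 V. LSB = 18.3 V / 2^12 ≈ 4.468 mV.
(2.60362 − (-9.15)) / LSB = 11.75362 × 4096/18.3 = 2630.7556. Nearest integer: k = 2631.
Reconstructed level: -9.15 + 2631 × 18.3/4096 V = 2.604711914 V.
Error = V_in − V_code = 2.60362 − (2.604711914) = −1.09 mV.

−1.09 mV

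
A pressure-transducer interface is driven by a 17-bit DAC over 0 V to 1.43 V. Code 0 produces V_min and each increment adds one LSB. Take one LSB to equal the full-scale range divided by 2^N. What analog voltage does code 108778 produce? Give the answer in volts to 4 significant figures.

V_FS = 1.43 V. LSB = 1.43 V / 2^17.
V_out = V_min + code × LSB = 0 V + 108778 × 1.43 V / 131072
      = 0 + 1.18677 = 1.18677 V.

1.187 V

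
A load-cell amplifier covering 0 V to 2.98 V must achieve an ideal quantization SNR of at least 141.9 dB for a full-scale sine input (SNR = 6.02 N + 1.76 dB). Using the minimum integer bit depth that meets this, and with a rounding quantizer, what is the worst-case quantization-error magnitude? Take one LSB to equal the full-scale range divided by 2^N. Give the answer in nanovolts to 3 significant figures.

V_FS = 2.98 V.
Solving 6.02 N ≥ 141.9 − 1.76: N ≥ 23.279. Round up → N = 24.
Step size = 2.98/16777216 V = 177.62 nV.
|e|_max = LSB/2 = 88.8 nV.

88.8 nV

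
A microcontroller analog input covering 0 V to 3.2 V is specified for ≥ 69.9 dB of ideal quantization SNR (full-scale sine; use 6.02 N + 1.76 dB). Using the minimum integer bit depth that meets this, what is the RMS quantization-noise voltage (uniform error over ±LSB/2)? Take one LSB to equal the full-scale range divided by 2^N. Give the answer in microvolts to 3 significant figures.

226 µV

V_FS = 3.2 V.
6.02 N + 1.76 ≥ 69.9 gives N ≥ 11.319, so the minimum integer is 12.
LSB = 3.2 V ÷ 2^12 = 3.2/4096 V = 0.78125 mV.
RMS noise = LSB/√12 = 226 µV.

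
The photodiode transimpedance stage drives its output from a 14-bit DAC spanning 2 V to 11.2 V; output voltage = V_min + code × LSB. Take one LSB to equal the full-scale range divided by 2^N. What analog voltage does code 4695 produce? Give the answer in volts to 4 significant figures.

Full-scale range = 11.2 V − (2 V) = 9.2 V. LSB = 9.2 V / 2^14.
V_out = 2 + 4695 × (9.2/16384) V
      = 2 + 2.63635 = 4.63635 V.

4.636 V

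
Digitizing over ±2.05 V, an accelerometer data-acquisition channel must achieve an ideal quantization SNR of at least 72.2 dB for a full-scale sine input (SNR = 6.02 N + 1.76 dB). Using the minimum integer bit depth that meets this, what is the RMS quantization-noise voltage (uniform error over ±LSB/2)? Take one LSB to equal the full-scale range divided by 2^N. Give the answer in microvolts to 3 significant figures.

The full-scale span is 2.05 − (-2.05) = 4.1 V.
N ≥ (72.2 − 1.76)/6.02 = 11.701 → N_min = 12.
Step size = 4.1/4096 V = 1.0010 mV.
V_rms = LSB/√12 = 289 µV.

289 µV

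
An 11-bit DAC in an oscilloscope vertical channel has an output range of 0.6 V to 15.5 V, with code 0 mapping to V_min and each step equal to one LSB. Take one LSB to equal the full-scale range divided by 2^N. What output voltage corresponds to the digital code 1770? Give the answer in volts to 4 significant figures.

13.48 V

Full-scale range = 15.5 V − (0.6 V) = 14.9 V. LSB = 14.9 V / 2^11.
Output = V_min + (1770/2048) × range = 0.6 + 0.864258 × 14.9 V
      = 0.6 + 12.8774 = 13.4774 V.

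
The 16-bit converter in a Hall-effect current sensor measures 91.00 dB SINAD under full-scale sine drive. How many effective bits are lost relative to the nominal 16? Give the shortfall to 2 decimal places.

1.18 bits

ENOB = (SINAD − 1.76)/6.02 = (91.00 − 1.76)/6.02 = 14.8239 bits.
16 − 14.8239 = 1.18 bits below nominal.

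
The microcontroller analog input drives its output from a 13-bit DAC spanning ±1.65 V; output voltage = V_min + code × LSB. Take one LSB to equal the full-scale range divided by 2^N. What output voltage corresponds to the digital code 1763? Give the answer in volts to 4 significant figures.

Range = 1.65 − (-1.65) = 3.3 V. LSB = 3.3 V / 2^13.
V_out = -1.65 + 1763 × (3.3/8192) V
      = -1.65 V + 0.710193 V = -0.939807 V.

-0.9398 V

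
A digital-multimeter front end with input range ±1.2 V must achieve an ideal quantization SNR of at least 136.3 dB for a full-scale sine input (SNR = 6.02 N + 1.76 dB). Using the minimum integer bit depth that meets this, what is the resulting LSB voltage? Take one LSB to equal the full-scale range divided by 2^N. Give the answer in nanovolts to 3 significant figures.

286 nV

The full-scale span is 1.2 − (-1.2) = 2.4 V.
Required N = ⌈(136.3 − 1.76)/6.02⌉ = ⌈22.349⌉ = 23.
LSB = 2.4 V ÷ 2^23 = 2.4/8388608 V = 286 nV.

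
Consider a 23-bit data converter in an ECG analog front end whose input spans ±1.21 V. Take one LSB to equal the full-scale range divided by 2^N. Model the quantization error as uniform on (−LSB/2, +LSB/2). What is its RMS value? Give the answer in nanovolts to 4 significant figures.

83.28 nV

Full-scale range = 1.21 V − (-1.21 V) = 2.42 V.
LSB = 2.42 V / 2^23 = 288.486 nV.
For a uniform distribution on [−LSB/2, +LSB/2], V_rms = LSB/√12 = 288.486 nV/3.4641 = 83.28 nV.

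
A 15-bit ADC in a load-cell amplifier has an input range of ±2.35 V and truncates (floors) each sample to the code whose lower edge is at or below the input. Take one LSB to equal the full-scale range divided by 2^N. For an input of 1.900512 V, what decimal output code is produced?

29634

Span: 2.35 V − (-2.35 V) = 4.7 V. LSB = 4.7 V / 2^15 ≈ 143.4 µV.
V_in − V_min = 1.900512 − (-2.35) = 4.250512 V.
Divide by LSB: 4.250512 × 32768/4.7 = 29634.2079.
Truncating gives code 29634.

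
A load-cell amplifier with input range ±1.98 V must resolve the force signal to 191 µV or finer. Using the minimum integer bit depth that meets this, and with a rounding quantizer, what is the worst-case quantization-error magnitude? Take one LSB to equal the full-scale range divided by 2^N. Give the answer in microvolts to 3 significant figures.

Range = 1.98 − (-1.98) = 3.96 V.
Need 2^N ≥ 3.96 V / 191 µV = 20730 → N_min = 15.
Step size = 3.96/32768 V = 120.85 µV.
Max error for round-to-nearest is LSB/2 = 60.4 µV.

60.4 µV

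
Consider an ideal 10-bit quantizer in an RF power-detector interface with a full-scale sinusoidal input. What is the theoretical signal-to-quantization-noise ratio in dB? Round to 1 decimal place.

6.02(10) + 1.76 = 60.20 + 1.76 = 61.96 dB.

62.0 dB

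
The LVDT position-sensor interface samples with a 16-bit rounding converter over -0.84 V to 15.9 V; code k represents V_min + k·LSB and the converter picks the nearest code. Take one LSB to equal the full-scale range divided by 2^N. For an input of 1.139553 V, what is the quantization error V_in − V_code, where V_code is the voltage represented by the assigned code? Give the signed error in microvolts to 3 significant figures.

Range = 15.9 − (-0.84) = 16.74 V. LSB = 16.74 V / 2^16 ≈ 255.4 µV.
(V_in − V_min)/LSB = (1.139553 − (-0.84)) × 65536/16.74 = 7749.8199 → nearest code k = 7750.
Reconstructed level: -0.84 + 7750 × 16.74/65536 V = 1.1395989990 V.
V_in − V_code = 1.139553 − (1.1395989990) = −46.0 µV.

−46.0 µV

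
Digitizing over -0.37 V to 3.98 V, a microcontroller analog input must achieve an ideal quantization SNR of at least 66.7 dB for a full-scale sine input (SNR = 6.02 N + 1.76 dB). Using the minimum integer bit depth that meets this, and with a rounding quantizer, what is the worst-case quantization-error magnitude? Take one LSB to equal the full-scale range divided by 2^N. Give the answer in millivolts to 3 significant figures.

1.06 mV

The full-scale span is 3.98 − (-0.37) = 4.35 V.
N ≥ (66.7 − 1.76)/6.02 = 10.787 → N_min = 11.
LSB = 4.35 V / 2^11 = 2.1240 mV.
|e|_max = LSB/2 = 1.06 mV.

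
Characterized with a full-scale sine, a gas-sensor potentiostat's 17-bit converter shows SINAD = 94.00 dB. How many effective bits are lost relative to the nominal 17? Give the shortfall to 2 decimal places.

Effective bits = (94.00 − 1.76)/6.02 = 15.3223.
17 − 15.3223 = 1.68 bits below nominal.

1.68 bits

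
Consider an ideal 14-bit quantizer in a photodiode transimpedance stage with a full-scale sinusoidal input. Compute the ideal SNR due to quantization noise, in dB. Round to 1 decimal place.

86.0 dB

Ideal quantization SNR: 6.02 × 14 + 1.76 dB = 86.0 dB.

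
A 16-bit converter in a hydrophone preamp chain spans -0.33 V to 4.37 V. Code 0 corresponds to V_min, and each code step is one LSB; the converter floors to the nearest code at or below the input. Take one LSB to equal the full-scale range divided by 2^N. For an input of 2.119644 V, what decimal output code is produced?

34157

Full-scale range = 4.37 V − (-0.33 V) = 4.7 V. LSB = 4.7 V / 2^16 ≈ 71.72 µV.
(V_in − V_min) × 2^16/range = (2.119644 − (-0.33)) × 65536/4.7 = 34157.419.
Floor → code = 34157.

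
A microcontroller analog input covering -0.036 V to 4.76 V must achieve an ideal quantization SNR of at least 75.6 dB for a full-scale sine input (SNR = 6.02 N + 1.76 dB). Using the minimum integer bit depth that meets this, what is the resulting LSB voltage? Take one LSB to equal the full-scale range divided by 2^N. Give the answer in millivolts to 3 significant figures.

0.585 mV

Span: 4.76 V − (-0.036 V) = 4.796 V.
Required N = ⌈(75.6 − 1.76)/6.02⌉ = ⌈12.266⌉ = 13.
LSB = 4.796 V / 2^13 = 0.585 mV.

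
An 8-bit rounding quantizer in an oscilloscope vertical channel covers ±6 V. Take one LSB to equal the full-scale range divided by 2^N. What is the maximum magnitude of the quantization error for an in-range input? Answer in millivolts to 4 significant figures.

23.44 mV

Range = 6 − (-6) = 12 V.
LSB = 12 V / 2^8 = 46.8750 mV.
A rounding quantizer has |error| ≤ LSB/2 = 23.44 mV.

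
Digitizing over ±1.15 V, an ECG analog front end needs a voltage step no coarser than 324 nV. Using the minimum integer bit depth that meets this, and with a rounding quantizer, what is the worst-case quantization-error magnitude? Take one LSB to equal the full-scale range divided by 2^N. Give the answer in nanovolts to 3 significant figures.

The full-scale span is 1.15 − (-1.15) = 2.3 V.
Levels needed ≥ 2.3/324 nV = 7.099e6. 2^23 = 8388608 suffices, so N_min = 23.
One LSB is 2.3 V / 8388608 = 274.18 nV.
Half an LSB is 137 nV.

137 nV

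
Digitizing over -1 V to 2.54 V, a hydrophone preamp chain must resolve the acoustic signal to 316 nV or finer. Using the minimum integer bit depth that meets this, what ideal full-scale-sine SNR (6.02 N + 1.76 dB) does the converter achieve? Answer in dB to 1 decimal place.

146.2 dB

Range = 2.54 − (-1) = 3.54 V.
Need 2^N ≥ 3.54 V / 316 nV = 1.120e7 → N_min = 24.
SNR = 6.02 × 24 + 1.76 = 146.24 dB.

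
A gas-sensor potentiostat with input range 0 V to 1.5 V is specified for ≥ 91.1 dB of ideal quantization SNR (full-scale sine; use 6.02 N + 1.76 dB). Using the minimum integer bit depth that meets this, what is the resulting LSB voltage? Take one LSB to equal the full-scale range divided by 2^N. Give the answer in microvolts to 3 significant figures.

Range is 1.5 V.
6.02 N + 1.76 ≥ 91.1 gives N ≥ 14.841, so the minimum integer is 15.
LSB = 1.5 V / 2^15 = 45.8 µV.

45.8 µV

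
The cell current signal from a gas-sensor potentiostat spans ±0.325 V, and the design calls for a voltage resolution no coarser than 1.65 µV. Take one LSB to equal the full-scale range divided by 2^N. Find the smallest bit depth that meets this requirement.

19 bits

Span: 0.325 V − (-0.325 V) = 0.65 V.
Levels needed ≥ 0.65/1.65 µV = 393900. 2^19 = 524288 suffices, so N_min = 19.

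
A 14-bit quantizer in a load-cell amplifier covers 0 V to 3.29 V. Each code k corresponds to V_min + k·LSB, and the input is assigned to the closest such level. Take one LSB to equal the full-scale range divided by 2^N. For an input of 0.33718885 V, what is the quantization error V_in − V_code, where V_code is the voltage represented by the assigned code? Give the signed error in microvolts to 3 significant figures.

V_FS = 3.29 V. LSB = 3.29 V / 2^14 ≈ 200.8 µV.
(V_in − V_min)/LSB = (0.33718885 − (0)) × 16384/3.29 = 1679.1800 → nearest code k = 1679.
Reconstructed level: 0 + 1679 × 3.29/16384 V = 0.33715270996 V.
e = 0.33718885 − (0.33715270996) = +36.1 µV.

+36.1 µV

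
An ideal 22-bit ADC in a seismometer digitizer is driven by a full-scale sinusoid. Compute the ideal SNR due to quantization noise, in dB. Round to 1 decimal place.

134.2 dB

For an ideal N-bit converter with full-scale sine input, SNR = 6.02 N + 1.76 dB. SNR = 6.02 × 22 + 1.76 = 132.44 + 1.76 = 134.20 dB.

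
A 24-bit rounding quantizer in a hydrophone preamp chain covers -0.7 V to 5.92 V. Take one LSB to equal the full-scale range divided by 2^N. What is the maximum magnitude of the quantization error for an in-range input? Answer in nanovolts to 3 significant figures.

197 nV

Full-scale range = 5.92 V − (-0.7 V) = 6.62 V.
One LSB is 6.62 V / 16777216 = 394.58 nV.
Worst-case error for round-to-nearest is half an LSB: 197 nV.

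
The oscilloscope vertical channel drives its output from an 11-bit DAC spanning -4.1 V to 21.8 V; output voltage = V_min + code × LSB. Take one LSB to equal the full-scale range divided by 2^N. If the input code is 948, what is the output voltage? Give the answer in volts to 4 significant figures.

7.889 V

Range = 21.8 − (-4.1) = 25.9 V. LSB = 25.9 V / 2^11.
V_out = -4.1 + 948 × (25.9/2048) V
      = -4.1 V + 11.9889 V = 7.88887 V.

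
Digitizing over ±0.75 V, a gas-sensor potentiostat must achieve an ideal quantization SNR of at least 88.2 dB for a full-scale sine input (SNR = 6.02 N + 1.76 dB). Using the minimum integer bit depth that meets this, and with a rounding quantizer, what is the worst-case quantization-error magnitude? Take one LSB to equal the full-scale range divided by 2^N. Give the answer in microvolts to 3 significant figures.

22.9 µV

Range = 0.75 − (-0.75) = 1.5 V.
6.02 N + 1.76 ≥ 88.2 gives N ≥ 14.359, so the minimum integer is 15.
Step size = 1.5/32768 V = 45.776 µV.
|e|_max = LSB/2 = 22.9 µV.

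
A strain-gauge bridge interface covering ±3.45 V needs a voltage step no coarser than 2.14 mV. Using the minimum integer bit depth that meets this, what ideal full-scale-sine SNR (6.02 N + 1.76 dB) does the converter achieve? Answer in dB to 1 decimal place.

The full-scale span is 3.45 − (-3.45) = 6.9 V.
Need 2^N ≥ 6.9 V / 2.14 mV = 3224 → N_min = 12.
6.02(12) + 1.76 = 74.00 dB.

74.0 dB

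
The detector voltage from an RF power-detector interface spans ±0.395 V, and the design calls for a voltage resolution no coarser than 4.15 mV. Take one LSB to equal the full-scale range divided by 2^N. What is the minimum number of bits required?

8 bits

Range = 0.395 − (-0.395) = 0.79 V.
Required number of levels: 0.79/4.15 mV = 190.36; smallest N with 2^N ≥ that is 8.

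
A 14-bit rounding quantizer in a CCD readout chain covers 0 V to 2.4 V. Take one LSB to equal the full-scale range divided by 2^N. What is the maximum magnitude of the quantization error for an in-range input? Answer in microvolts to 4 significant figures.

V_FS = 2.4 V.
Step size = 2.4/16384 V = 146.484 µV.
|e|_max = LSB/2 = 73.24 µV.

73.24 µV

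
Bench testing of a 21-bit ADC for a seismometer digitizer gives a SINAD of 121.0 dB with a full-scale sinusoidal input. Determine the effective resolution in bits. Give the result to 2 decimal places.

ENOB = (121.0 − 1.76)/6.02 = 19.8073 bits.

19.81 bits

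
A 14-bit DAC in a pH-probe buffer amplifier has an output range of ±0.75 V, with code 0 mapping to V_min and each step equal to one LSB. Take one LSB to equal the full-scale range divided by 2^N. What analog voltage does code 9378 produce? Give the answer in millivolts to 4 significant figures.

Range = 0.75 − (-0.75) = 1.5 V. LSB = 1.5 V / 2^14.
V_out = -0.75 + 9378 × (1.5/16384) V
      = -0.75 V + 0.858582 V = 0.108582 V.

108.6 mV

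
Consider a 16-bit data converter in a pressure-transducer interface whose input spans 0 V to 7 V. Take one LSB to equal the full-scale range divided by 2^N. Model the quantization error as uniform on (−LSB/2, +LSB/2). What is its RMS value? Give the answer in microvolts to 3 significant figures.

V_FS = 7 V.
One LSB is 7 V / 65536 = 106.81 µV.
RMS of a uniform error over width LSB is LSB/√12 = 30.8 µV.

30.8 µV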